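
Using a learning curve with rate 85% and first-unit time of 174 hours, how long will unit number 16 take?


Formula: T_n = T_1 * (learning_rate)^(log2(n)) where learning_rate = rate/100
Doublings = log2(16) = 4
T_n = 174 * 0.85^4
T_n = 174 * 0.522 = 90.8 hours

90.8 hours


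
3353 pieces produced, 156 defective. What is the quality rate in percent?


Formula: Quality Rate = Good Pieces / Total Pieces * 100
Good pieces = 3353 - 156 = 3197
QR = 3197 / 3353 * 100 = 95.3%

95.3%


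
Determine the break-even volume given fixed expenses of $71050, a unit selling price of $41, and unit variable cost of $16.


Formula: BEQ = Fixed Costs / (Price - Variable Cost)
Contribution margin = $41 - $16 = $25/unit
BEQ = ceil($71050 / $25/unit) = ceil(2842.0) = 2842 units

2842 units


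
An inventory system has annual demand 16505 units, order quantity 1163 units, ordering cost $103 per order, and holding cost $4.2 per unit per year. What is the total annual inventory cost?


TC = 16505/1163 * 103 + 1163/2 * 4.2

$3904.05


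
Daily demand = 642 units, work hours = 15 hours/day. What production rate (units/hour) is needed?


Formula: Production Rate = Daily Demand / Available Hours
Rate = 642 units/day / 15 hours/day
Rate = 42.8 units/hour

42.8 units/hour


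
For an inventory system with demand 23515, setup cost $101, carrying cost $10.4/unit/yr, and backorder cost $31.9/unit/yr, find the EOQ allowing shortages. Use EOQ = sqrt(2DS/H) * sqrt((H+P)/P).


Formula: EOQ* = sqrt(2DS/H) * sqrt((H+P)/P)
Base EOQ = sqrt(2*23515*101/10.4) = 675.82 units
Correction = sqrt((10.4+31.9)/31.9) = 1.15153
EOQ* = 675.82 * 1.15153 = 778.2 units

778.2 units


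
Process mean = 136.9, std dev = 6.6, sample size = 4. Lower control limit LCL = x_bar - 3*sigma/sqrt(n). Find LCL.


LCL = 136.9 - 3 * 6.6 / sqrt(4)

127.0


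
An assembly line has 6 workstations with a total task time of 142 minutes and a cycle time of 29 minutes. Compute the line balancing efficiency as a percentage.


Formula: Efficiency = Sum of Task Times / (N_stations * CT) * 100
Total station capacity = 6 stations * 29 min = 174 min
Efficiency = 142 / 174 * 100 = 81.6%

81.6%


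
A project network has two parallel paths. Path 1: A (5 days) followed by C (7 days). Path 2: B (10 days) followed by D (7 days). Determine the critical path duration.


Path 1 = 5 + 7 = 12 days
Path 2 = 10 + 7 = 17 days
Duration = max(12, 17) = 17 days

17 days


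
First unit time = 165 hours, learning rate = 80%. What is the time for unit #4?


Formula: T_n = T_1 * (learning_rate)^(log2(n)) where learning_rate = rate/100
Doublings = log2(4) = 2
T_n = 165 * 0.8^2
T_n = 165 * 0.64 = 105.6 hours

105.6 hours


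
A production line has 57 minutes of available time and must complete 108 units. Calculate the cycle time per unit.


Formula: CT = Available Time / Number of Units
CT = 57 min / 108 units
CT = 0.53 min/unit

0.53 min/unit


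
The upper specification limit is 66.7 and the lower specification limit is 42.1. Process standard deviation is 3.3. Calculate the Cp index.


Cp = (66.7 - 42.1) / (6 * 3.3)

1.24


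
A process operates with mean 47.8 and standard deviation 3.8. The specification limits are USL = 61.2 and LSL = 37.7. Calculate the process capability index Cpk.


Cpu = (61.2 - 47.8) / (3 * 3.8) = 1.18
Cpl = (47.8 - 37.7) / (3 * 3.8) = 0.89
Cpk = min(1.18, 0.89) = 0.89

0.89


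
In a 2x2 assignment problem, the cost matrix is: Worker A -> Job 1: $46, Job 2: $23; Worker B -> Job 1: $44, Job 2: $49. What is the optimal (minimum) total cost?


Option 1: A->1 + B->2 = $46 + $49 = $95
Option 2: A->2 + B->1 = $23 + $44 = $67
Min cost = min($95, $67) = $67

$67


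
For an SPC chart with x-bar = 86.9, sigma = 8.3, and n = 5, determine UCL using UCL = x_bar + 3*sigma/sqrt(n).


UCL = 86.9 + 3 * 8.3 / sqrt(5)

98.04


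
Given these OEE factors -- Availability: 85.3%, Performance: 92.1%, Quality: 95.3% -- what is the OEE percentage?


Formula: OEE = Availability * Performance * Quality / 10000
A * P = 85.3% * 92.1% / 100 = 78.56%
OEE = 78.56% * 95.3% / 100 = 74.9%

74.9%


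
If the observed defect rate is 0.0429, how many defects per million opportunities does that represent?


DPMO = defect_rate * 1000000 = 0.0429 * 1000000

42900


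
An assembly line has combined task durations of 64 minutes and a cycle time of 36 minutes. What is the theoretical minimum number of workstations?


Formula: N_min = ceil(Sum of Task Times / Cycle Time)
N_min = ceil(64 min / 36 min) = ceil(1.7778)
N_min = 2 stations

2


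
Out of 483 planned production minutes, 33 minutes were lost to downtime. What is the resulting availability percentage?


Formula: Availability = (Planned Time - Downtime) / Planned Time * 100
Uptime = 483 - 33 = 450 min
Availability = 450 / 483 * 100 = 93.2%

93.2%


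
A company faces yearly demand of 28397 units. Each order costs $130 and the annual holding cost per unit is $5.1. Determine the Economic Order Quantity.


Formula: EOQ = sqrt(2 * D * S / H)
Numerator: 2 * 28397 * 130 = 7383220
2DS/H = 7383220 / 5.1 = 1447690.2
EOQ = sqrt(1447690.2) = 1203.2 units

1203.2 units


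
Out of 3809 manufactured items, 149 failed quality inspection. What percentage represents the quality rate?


Formula: Quality Rate = Good Pieces / Total Pieces * 100
Good pieces = 3809 - 149 = 3660
QR = 3660 / 3809 * 100 = 96.1%

96.1%


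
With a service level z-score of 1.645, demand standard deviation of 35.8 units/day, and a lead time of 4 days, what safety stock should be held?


Formula: SS = z * sigma_d * sqrt(LT)
sqrt(LT) = sqrt(4) = 2.0
SS = 1.645 * 35.8 * 2.0
SS = 117.8 units

117.8 units


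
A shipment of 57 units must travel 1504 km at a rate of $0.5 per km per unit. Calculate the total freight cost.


TC = dist * cost * units = 1504 * 0.5 * 57 = $42864.00

$42864.00


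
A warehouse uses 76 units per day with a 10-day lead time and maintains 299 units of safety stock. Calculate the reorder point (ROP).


Formula: ROP = (Daily Demand * Lead Time) + Safety Stock
Demand during lead time = 76 * 10 = 760 units
ROP = 760 + 299 = 1059 units

1059 units


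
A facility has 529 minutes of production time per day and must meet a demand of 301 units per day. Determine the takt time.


Formula: Takt Time = Available Production Time / Customer Demand
Takt = 529 min/day / 301 units/day
Takt = 1.76 min/unit

1.76 min/unit


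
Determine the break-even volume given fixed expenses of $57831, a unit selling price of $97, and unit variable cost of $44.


Formula: BEQ = Fixed Costs / (Price - Variable Cost)
Contribution margin = $97 - $44 = $53/unit
BEQ = ceil($57831 / $53/unit) = ceil(1091.15) = 1092 units

1092 units


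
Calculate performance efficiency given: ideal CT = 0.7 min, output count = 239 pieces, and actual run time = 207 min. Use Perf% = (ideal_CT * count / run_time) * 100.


Formula: Performance = (Ideal CT * Total Count) / Run Time * 100
Ideal output time = 0.7 * 239 = 167.3 min
Performance = 167.3 / 207 * 100 = 80.8%

80.8%


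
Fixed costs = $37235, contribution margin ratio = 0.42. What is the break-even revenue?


Formula: BER = Fixed Costs / Contribution Margin Ratio
BER = $37235 / 0.42
BER = $88654.76 (to the nearest cent)

$88654.76


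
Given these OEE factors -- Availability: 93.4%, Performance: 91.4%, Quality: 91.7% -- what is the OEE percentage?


Formula: OEE = Availability * Performance * Quality / 10000
A * P = 93.4% * 91.4% / 100 = 85.37%
OEE = 85.37% * 91.7% / 100 = 78.3%

78.3%


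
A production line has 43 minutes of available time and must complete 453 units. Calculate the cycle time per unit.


Formula: CT = Available Time / Number of Units
CT = 43 min / 453 units
CT = 0.09 min/unit

0.09 min/unit


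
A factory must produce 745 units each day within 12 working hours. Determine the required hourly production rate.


Formula: Production Rate = Daily Demand / Available Hours
Rate = 745 units/day / 12 hours/day
Rate = 62.1 units/hour

62.1 units/hour


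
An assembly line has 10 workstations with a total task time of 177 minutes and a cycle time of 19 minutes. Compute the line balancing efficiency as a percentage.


Formula: Efficiency = Sum of Task Times / (N_stations * CT) * 100
Total station capacity = 10 stations * 19 min = 190 min
Efficiency = 177 / 190 * 100 = 93.2%

93.2%


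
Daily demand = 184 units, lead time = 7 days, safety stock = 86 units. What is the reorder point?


Formula: ROP = (Daily Demand * Lead Time) + Safety Stock
Demand during lead time = 184 * 7 = 1288 units
ROP = 1288 + 86 = 1374 units

1374 units


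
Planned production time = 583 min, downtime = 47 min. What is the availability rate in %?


Formula: Availability = (Planned Time - Downtime) / Planned Time * 100
Uptime = 583 - 47 = 536 min
Availability = 536 / 583 * 100 = 91.9%

91.9%


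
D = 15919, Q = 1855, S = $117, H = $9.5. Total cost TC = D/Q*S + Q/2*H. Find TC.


TC = 15919/1855 * 117 + 1855/2 * 9.5

$9815.31


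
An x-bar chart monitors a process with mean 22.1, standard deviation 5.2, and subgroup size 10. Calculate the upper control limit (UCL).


UCL = 22.1 + 3 * 5.2 / sqrt(10)

27.03


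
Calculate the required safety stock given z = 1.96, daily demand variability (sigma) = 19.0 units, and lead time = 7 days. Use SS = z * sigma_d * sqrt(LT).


Formula: SS = z * sigma_d * sqrt(LT)
sqrt(LT) = sqrt(7) = 2.6458
SS = 1.96 * 19.0 * 2.6458
SS = 98.5 units

98.5 units


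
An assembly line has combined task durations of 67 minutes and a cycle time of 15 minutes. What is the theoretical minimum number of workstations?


Formula: N_min = ceil(Sum of Task Times / Cycle Time)
N_min = ceil(67 min / 15 min) = ceil(4.4667)
N_min = 5 stations

5


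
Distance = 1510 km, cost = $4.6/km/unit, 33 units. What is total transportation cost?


TC = dist * cost * units = 1510 * 4.6 * 33 = $229218.00

$229218.00


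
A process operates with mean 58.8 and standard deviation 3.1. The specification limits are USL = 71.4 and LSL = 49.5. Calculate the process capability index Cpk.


Cpu = (71.4 - 58.8) / (3 * 3.1) = 1.35
Cpl = (58.8 - 49.5) / (3 * 3.1) = 1.0
Cpk = min(1.35, 1.0) = 1.0

1.0


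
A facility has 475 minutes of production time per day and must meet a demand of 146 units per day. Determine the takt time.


Formula: Takt Time = Available Production Time / Customer Demand
Takt = 475 min/day / 146 units/day
Takt = 3.25 min/unit

3.25 min/unit


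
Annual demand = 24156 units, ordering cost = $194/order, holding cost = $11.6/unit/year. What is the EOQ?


Formula: EOQ = sqrt(2 * D * S / H)
Numerator: 2 * 24156 * 194 = 9372528
2DS/H = 9372528 / 11.6 = 807976.6
EOQ = sqrt(807976.6) = 898.9 units

898.9 units


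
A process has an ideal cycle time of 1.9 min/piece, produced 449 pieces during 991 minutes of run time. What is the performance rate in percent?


Formula: Performance = (Ideal CT * Total Count) / Run Time * 100
Ideal output time = 1.9 * 449 = 853.1 min
Performance = 853.1 / 991 * 100 = 86.1%

86.1%


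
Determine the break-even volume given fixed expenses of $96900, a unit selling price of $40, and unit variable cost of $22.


Formula: BEQ = Fixed Costs / (Price - Variable Cost)
Contribution margin = $40 - $22 = $18/unit
BEQ = ceil($96900 / $18/unit) = ceil(5383.33) = 5384 units

5384 units


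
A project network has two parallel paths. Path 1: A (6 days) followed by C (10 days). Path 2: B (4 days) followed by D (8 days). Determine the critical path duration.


Path 1 = 6 + 10 = 16 days
Path 2 = 4 + 8 = 12 days
Duration = max(16, 12) = 16 days

16 days


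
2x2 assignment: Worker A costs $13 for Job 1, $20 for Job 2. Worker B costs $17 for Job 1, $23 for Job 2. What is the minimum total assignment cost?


Option 1: A->1 + B->2 = $13 + $23 = $36
Option 2: A->2 + B->1 = $20 + $17 = $37
Min cost = min($36, $37) = $36

$36


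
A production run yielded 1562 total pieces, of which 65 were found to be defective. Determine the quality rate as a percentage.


Formula: Quality Rate = Good Pieces / Total Pieces * 100
Good pieces = 1562 - 65 = 1497
QR = 1497 / 1562 * 100 = 95.8%

95.8%


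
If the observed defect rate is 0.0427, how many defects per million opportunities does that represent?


DPMO = defect_rate * 1000000 = 0.0427 * 1000000

42700


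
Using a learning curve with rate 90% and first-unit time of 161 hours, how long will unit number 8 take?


Formula: T_n = T_1 * (learning_rate)^(log2(n)) where learning_rate = rate/100
Doublings = log2(8) = 3
T_n = 161 * 0.9^3
T_n = 161 * 0.729 = 117.4 hours

117.4 hours


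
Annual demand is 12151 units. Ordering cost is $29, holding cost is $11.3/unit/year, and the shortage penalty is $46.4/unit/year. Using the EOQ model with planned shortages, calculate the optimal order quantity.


Formula: EOQ* = sqrt(2DS/H) * sqrt((H+P)/P)
Base EOQ = sqrt(2*12151*29/11.3) = 249.74 units
Correction = sqrt((11.3+46.4)/46.4) = 1.11514
EOQ* = 249.74 * 1.11514 = 278.5 units

278.5 units


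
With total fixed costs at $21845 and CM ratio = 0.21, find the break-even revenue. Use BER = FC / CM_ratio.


Formula: BER = Fixed Costs / Contribution Margin Ratio
BER = $21845 / 0.21
BER = $104023.81 (to the nearest cent)

$104023.81


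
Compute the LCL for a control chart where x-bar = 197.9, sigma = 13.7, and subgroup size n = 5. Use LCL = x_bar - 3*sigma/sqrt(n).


LCL = 197.9 - 3 * 13.7 / sqrt(5)

179.52


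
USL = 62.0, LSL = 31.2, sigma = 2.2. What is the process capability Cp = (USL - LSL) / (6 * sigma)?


Cp = (62.0 - 31.2) / (6 * 2.2)

2.33


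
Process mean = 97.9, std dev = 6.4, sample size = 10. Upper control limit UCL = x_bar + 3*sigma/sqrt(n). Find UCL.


UCL = 97.9 + 3 * 6.4 / sqrt(10)

103.97


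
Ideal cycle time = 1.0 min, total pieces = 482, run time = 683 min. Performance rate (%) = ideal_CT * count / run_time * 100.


Formula: Performance = (Ideal CT * Total Count) / Run Time * 100
Ideal output time = 1.0 * 482 = 482.0 min
Performance = 482.0 / 683 * 100 = 70.6%

70.6%


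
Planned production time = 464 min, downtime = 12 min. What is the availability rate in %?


Formula: Availability = (Planned Time - Downtime) / Planned Time * 100
Uptime = 464 - 12 = 452 min
Availability = 452 / 464 * 100 = 97.4%

97.4%


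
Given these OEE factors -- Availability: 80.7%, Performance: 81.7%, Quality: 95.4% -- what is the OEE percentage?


Formula: OEE = Availability * Performance * Quality / 10000
A * P = 80.7% * 81.7% / 100 = 65.93%
OEE = 65.93% * 95.4% / 100 = 62.9%

62.9%


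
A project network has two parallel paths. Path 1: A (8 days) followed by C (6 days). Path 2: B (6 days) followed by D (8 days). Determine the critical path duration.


Path 1 = 8 + 6 = 14 days
Path 2 = 6 + 8 = 14 days
Duration = max(14, 14) = 14 days

14 days


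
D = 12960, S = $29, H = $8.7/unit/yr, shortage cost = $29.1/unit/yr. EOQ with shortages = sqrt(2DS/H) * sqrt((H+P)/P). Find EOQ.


Formula: EOQ* = sqrt(2DS/H) * sqrt((H+P)/P)
Base EOQ = sqrt(2*12960*29/8.7) = 293.94 units
Correction = sqrt((8.7+29.1)/29.1) = 1.13972
EOQ* = 293.94 * 1.13972 = 335.0 units

335.0 units


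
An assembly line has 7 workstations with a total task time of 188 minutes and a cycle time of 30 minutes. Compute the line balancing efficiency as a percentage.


Formula: Efficiency = Sum of Task Times / (N_stations * CT) * 100
Total station capacity = 7 stations * 30 min = 210 min
Efficiency = 188 / 210 * 100 = 89.5%

89.5%


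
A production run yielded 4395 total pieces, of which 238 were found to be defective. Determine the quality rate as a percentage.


Formula: Quality Rate = Good Pieces / Total Pieces * 100
Good pieces = 4395 - 238 = 4157
QR = 4157 / 4395 * 100 = 94.6%

94.6%


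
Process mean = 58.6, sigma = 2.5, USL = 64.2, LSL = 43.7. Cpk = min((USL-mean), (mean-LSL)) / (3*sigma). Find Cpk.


Cpu = (64.2 - 58.6) / (3 * 2.5) = 0.75
Cpl = (58.6 - 43.7) / (3 * 2.5) = 1.99
Cpk = min(0.75, 1.99) = 0.75

0.75


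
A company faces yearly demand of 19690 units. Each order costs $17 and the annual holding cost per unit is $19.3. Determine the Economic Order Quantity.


Formula: EOQ = sqrt(2 * D * S / H)
Numerator: 2 * 19690 * 17 = 669460
2DS/H = 669460 / 19.3 = 34687.0
EOQ = sqrt(34687.0) = 186.2 units

186.2 units


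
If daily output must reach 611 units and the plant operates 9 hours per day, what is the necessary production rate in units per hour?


Formula: Production Rate = Daily Demand / Available Hours
Rate = 611 units/day / 9 hours/day
Rate = 67.9 units/hour

67.9 units/hour


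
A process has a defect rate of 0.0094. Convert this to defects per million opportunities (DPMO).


DPMO = defect_rate * 1000000 = 0.0094 * 1000000

9400


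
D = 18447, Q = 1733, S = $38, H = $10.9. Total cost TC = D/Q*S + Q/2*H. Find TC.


TC = 18447/1733 * 38 + 1733/2 * 10.9

$9849.34


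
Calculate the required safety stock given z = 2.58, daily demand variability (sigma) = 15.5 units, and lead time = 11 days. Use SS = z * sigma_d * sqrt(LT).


Formula: SS = z * sigma_d * sqrt(LT)
sqrt(LT) = sqrt(11) = 3.3166
SS = 2.58 * 15.5 * 3.3166
SS = 132.6 units

132.6 units


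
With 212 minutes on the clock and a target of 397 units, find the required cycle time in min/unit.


Formula: CT = Available Time / Number of Units
CT = 212 min / 397 units
CT = 0.53 min/unit

0.53 min/unit


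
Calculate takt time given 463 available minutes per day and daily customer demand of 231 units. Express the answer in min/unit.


Formula: Takt Time = Available Production Time / Customer Demand
Takt = 463 min/day / 231 units/day
Takt = 2.0 min/unit

2.0 min/unit


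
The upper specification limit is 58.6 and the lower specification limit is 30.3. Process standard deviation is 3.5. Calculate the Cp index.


Cp = (58.6 - 30.3) / (6 * 3.5)

1.35


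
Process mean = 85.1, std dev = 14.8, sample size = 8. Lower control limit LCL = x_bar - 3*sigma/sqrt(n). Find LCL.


LCL = 85.1 - 3 * 14.8 / sqrt(8)

69.4


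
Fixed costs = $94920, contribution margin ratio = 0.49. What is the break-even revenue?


Formula: BER = Fixed Costs / Contribution Margin Ratio
BER = $94920 / 0.49
BER = $193714.29 (to the nearest cent)

$193714.29


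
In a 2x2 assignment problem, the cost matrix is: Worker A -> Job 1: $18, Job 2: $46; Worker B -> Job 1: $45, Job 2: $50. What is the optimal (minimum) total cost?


Option 1: A->1 + B->2 = $18 + $50 = $68
Option 2: A->2 + B->1 = $46 + $45 = $91
Min cost = min($68, $91) = $68

$68


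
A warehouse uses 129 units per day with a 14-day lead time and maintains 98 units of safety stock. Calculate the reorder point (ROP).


Formula: ROP = (Daily Demand * Lead Time) + Safety Stock
Demand during lead time = 129 * 14 = 1806 units
ROP = 1806 + 98 = 1904 units

1904 units


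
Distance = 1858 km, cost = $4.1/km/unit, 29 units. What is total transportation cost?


TC = dist * cost * units = 1858 * 4.1 * 29 = $220916.20

$220916.20


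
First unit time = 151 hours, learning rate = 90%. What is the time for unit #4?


Formula: T_n = T_1 * (learning_rate)^(log2(n)) where learning_rate = rate/100
Doublings = log2(4) = 2
T_n = 151 * 0.9^2
T_n = 151 * 0.81 = 122.3 hours

122.3 hours


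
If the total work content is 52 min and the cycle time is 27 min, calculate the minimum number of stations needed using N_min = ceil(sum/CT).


Formula: N_min = ceil(Sum of Task Times / Cycle Time)
N_min = ceil(52 min / 27 min) = ceil(1.9259)
N_min = 2 stations

2


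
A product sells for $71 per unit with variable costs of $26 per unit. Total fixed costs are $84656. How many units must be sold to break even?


Formula: BEQ = Fixed Costs / (Price - Variable Cost)
Contribution margin = $71 - $26 = $45/unit
BEQ = ceil($84656 / $45/unit) = ceil(1881.24) = 1882 units

1882 units


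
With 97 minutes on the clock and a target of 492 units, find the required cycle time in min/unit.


Formula: CT = Available Time / Number of Units
CT = 97 min / 492 units
CT = 0.2 min/unit

0.2 min/unit


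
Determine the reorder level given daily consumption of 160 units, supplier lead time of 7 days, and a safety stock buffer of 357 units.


Formula: ROP = (Daily Demand * Lead Time) + Safety Stock
Demand during lead time = 160 * 7 = 1120 units
ROP = 1120 + 357 = 1477 units

1477 units


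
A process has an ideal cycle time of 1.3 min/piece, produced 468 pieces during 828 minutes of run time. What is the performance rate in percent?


Formula: Performance = (Ideal CT * Total Count) / Run Time * 100
Ideal output time = 1.3 * 468 = 608.4 min
Performance = 608.4 / 828 * 100 = 73.5%

73.5%


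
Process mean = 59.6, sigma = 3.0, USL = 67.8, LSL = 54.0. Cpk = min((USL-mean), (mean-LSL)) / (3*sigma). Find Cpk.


Cpu = (67.8 - 59.6) / (3 * 3.0) = 0.91
Cpl = (59.6 - 54.0) / (3 * 3.0) = 0.62
Cpk = min(0.91, 0.62) = 0.62

0.62


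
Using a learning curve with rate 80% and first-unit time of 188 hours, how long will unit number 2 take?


Formula: T_n = T_1 * (learning_rate)^(log2(n)) where learning_rate = rate/100
Doublings = log2(2) = 1
T_n = 188 * 0.8^1
T_n = 188 * 0.8 = 150.4 hours

150.4 hours


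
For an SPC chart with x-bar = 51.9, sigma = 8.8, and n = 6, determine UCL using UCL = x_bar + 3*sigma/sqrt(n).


UCL = 51.9 + 3 * 8.8 / sqrt(6)

62.68


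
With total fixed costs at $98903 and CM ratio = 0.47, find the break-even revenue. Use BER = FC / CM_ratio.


Formula: BER = Fixed Costs / Contribution Margin Ratio
BER = $98903 / 0.47
BER = $210431.91 (to the nearest cent)

$210431.91


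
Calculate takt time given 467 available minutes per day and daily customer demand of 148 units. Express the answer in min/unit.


Formula: Takt Time = Available Production Time / Customer Demand
Takt = 467 min/day / 148 units/day
Takt = 3.16 min/unit

3.16 min/unit


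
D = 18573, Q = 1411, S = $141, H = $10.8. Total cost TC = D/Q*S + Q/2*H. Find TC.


TC = 18573/1411 * 141 + 1411/2 * 10.8

$9475.38


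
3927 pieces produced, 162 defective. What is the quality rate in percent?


Formula: Quality Rate = Good Pieces / Total Pieces * 100
Good pieces = 3927 - 162 = 3765
QR = 3765 / 3927 * 100 = 95.9%

95.9%


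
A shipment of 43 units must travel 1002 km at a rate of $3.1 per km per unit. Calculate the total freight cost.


TC = dist * cost * units = 1002 * 3.1 * 43 = $133566.60

$133566.60


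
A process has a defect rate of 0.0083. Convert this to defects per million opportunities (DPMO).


DPMO = defect_rate * 1000000 = 0.0083 * 1000000

8300


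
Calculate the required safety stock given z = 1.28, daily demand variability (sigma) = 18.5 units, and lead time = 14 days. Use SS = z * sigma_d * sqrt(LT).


Formula: SS = z * sigma_d * sqrt(LT)
sqrt(LT) = sqrt(14) = 3.7417
SS = 1.28 * 18.5 * 3.7417
SS = 88.6 units

88.6 units


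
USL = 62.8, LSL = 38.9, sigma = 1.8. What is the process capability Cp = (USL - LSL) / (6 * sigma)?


Cp = (62.8 - 38.9) / (6 * 1.8)

2.21


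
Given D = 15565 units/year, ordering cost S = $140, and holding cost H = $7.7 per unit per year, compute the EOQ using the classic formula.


Formula: EOQ = sqrt(2 * D * S / H)
Numerator: 2 * 15565 * 140 = 4358200
2DS/H = 4358200 / 7.7 = 566000.0
EOQ = sqrt(566000.0) = 752.3 units

752.3 units


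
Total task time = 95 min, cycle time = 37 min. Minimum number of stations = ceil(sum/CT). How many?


Formula: N_min = ceil(Sum of Task Times / Cycle Time)
N_min = ceil(95 min / 37 min) = ceil(2.5676)
N_min = 3 stations

3


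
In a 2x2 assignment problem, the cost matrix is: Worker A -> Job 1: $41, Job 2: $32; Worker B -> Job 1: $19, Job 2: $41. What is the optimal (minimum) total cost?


Option 1: A->1 + B->2 = $41 + $41 = $82
Option 2: A->2 + B->1 = $32 + $19 = $51
Min cost = min($82, $51) = $51

$51


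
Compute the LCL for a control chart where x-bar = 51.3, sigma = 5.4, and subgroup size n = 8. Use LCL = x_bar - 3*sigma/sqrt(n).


LCL = 51.3 - 3 * 5.4 / sqrt(8)

45.57


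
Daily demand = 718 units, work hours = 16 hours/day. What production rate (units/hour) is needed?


Formula: Production Rate = Daily Demand / Available Hours
Rate = 718 units/day / 16 hours/day
Rate = 44.9 units/hour

44.9 units/hour


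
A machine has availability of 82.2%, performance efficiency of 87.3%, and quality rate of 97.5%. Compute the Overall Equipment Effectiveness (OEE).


Formula: OEE = Availability * Performance * Quality / 10000
A * P = 82.2% * 87.3% / 100 = 71.76%
OEE = 71.76% * 97.5% / 100 = 70.0%

70.0%


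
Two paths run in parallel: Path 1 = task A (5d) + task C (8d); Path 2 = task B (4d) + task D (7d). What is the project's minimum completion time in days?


Path 1 = 5 + 8 = 13 days
Path 2 = 4 + 7 = 11 days
Duration = max(13, 11) = 13 days

13 days


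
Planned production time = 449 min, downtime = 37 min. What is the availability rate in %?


Formula: Availability = (Planned Time - Downtime) / Planned Time * 100
Uptime = 449 - 37 = 412 min
Availability = 412 / 449 * 100 = 91.8%

91.8%


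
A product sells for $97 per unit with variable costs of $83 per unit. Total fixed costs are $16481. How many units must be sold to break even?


Formula: BEQ = Fixed Costs / (Price - Variable Cost)
Contribution margin = $97 - $83 = $14/unit
BEQ = ceil($16481 / $14/unit) = ceil(1177.21) = 1178 units

1178 units


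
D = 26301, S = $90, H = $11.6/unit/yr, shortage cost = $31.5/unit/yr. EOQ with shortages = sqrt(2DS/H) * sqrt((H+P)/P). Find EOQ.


Formula: EOQ* = sqrt(2DS/H) * sqrt((H+P)/P)
Base EOQ = sqrt(2*26301*90/11.6) = 638.84 units
Correction = sqrt((11.6+31.5)/31.5) = 1.16972
EOQ* = 638.84 * 1.16972 = 747.3 units

747.3 units


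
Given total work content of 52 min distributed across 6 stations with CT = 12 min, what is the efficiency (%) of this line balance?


Formula: Efficiency = Sum of Task Times / (N_stations * CT) * 100
Total station capacity = 6 stations * 12 min = 72 min
Efficiency = 52 / 72 * 100 = 72.2%

72.2%


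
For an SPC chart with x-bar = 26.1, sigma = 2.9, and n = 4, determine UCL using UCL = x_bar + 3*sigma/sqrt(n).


UCL = 26.1 + 3 * 2.9 / sqrt(4)

30.45


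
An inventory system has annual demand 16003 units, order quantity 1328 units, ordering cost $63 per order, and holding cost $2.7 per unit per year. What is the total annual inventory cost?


TC = 16003/1328 * 63 + 1328/2 * 2.7

$2551.98


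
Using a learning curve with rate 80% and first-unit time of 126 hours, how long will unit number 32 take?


Formula: T_n = T_1 * (learning_rate)^(log2(n)) where learning_rate = rate/100
Doublings = log2(32) = 5
T_n = 126 * 0.8^5
T_n = 126 * 0.3277 = 41.3 hours

41.3 hours


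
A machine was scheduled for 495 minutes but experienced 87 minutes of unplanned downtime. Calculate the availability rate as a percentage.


Formula: Availability = (Planned Time - Downtime) / Planned Time * 100
Uptime = 495 - 87 = 408 min
Availability = 408 / 495 * 100 = 82.4%

82.4%


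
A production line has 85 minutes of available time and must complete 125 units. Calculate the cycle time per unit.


Formula: CT = Available Time / Number of Units
CT = 85 min / 125 units
CT = 0.68 min/unit

0.68 min/unit


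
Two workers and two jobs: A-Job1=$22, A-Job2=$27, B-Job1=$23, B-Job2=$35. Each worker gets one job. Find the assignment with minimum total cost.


Option 1: A->1 + B->2 = $22 + $35 = $57
Option 2: A->2 + B->1 = $27 + $23 = $50
Min cost = min($57, $50) = $50

$50


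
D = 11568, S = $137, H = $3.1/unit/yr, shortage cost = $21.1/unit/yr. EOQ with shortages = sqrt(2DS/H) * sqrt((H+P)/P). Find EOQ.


Formula: EOQ* = sqrt(2DS/H) * sqrt((H+P)/P)
Base EOQ = sqrt(2*11568*137/3.1) = 1011.17 units
Correction = sqrt((3.1+21.1)/21.1) = 1.07094
EOQ* = 1011.17 * 1.07094 = 1082.9 units

1082.9 units


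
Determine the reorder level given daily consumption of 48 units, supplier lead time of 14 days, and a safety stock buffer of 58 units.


Formula: ROP = (Daily Demand * Lead Time) + Safety Stock
Demand during lead time = 48 * 14 = 672 units
ROP = 672 + 58 = 730 units

730 units


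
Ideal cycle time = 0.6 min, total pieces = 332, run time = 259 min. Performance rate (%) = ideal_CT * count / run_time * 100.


Formula: Performance = (Ideal CT * Total Count) / Run Time * 100
Ideal output time = 0.6 * 332 = 199.2 min
Performance = 199.2 / 259 * 100 = 76.9%

76.9%


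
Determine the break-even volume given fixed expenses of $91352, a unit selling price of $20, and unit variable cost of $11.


Formula: BEQ = Fixed Costs / (Price - Variable Cost)
Contribution margin = $20 - $11 = $9/unit
BEQ = ceil($91352 / $9/unit) = ceil(10150.22) = 10151 units

10151 units


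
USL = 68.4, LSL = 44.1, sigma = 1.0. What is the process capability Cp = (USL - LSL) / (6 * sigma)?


Cp = (68.4 - 44.1) / (6 * 1.0)

4.05


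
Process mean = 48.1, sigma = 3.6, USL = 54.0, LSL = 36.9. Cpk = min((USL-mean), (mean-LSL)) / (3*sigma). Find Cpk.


Cpu = (54.0 - 48.1) / (3 * 3.6) = 0.55
Cpl = (48.1 - 36.9) / (3 * 3.6) = 1.04
Cpk = min(0.55, 1.04) = 0.55

0.55


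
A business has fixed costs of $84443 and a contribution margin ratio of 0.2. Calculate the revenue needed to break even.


Formula: BER = Fixed Costs / Contribution Margin Ratio
BER = $84443 / 0.2
BER = $422215.00 (to the nearest cent)

$422215.00


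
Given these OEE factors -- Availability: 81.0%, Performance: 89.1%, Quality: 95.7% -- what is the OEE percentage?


Formula: OEE = Availability * Performance * Quality / 10000
A * P = 81.0% * 89.1% / 100 = 72.17%
OEE = 72.17% * 95.7% / 100 = 69.1%

69.1%


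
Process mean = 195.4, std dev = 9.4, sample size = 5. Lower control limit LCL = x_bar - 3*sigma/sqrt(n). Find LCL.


LCL = 195.4 - 3 * 9.4 / sqrt(5)

182.79


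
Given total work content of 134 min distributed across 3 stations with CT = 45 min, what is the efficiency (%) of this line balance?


Formula: Efficiency = Sum of Task Times / (N_stations * CT) * 100
Total station capacity = 3 stations * 45 min = 135 min
Efficiency = 134 / 135 * 100 = 99.3%

99.3%


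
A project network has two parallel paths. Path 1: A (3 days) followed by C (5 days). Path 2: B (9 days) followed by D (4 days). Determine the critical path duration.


Path 1 = 3 + 5 = 8 days
Path 2 = 9 + 4 = 13 days
Duration = max(8, 13) = 13 days

13 days


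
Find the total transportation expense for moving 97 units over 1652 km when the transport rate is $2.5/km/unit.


TC = dist * cost * units = 1652 * 2.5 * 97 = $400610.00

$400610.00


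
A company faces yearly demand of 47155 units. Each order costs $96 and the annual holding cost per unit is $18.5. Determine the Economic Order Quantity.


Formula: EOQ = sqrt(2 * D * S / H)
Numerator: 2 * 47155 * 96 = 9053760
2DS/H = 9053760 / 18.5 = 489392.4
EOQ = sqrt(489392.4) = 699.6 units

699.6 units


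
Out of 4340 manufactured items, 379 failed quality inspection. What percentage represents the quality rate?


Formula: Quality Rate = Good Pieces / Total Pieces * 100
Good pieces = 4340 - 379 = 3961
QR = 3961 / 4340 * 100 = 91.3%

91.3%


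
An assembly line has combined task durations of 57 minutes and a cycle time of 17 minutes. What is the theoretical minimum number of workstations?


Formula: N_min = ceil(Sum of Task Times / Cycle Time)
N_min = ceil(57 min / 17 min) = ceil(3.3529)
N_min = 4 stations

4


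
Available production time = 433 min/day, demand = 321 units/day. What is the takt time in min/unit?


Formula: Takt Time = Available Production Time / Customer Demand
Takt = 433 min/day / 321 units/day
Takt = 1.35 min/unit

1.35 min/unit


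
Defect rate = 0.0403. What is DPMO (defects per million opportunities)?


DPMO = defect_rate * 1000000 = 0.0403 * 1000000

40300


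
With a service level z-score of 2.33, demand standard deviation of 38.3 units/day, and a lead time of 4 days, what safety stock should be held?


Formula: SS = z * sigma_d * sqrt(LT)
sqrt(LT) = sqrt(4) = 2.0
SS = 2.33 * 38.3 * 2.0
SS = 178.5 units

178.5 units


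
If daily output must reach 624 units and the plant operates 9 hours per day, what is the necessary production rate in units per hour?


Formula: Production Rate = Daily Demand / Available Hours
Rate = 624 units/day / 9 hours/day
Rate = 69.3 units/hour

69.3 units/hour


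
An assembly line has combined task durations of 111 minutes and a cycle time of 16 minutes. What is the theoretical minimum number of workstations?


Formula: N_min = ceil(Sum of Task Times / Cycle Time)
N_min = ceil(111 min / 16 min) = ceil(6.9375)
N_min = 7 stations

7


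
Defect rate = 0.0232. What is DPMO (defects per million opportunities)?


DPMO = defect_rate * 1000000 = 0.0232 * 1000000

23200


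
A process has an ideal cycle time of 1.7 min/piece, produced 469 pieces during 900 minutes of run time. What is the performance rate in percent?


Formula: Performance = (Ideal CT * Total Count) / Run Time * 100
Ideal output time = 1.7 * 469 = 797.3 min
Performance = 797.3 / 900 * 100 = 88.6%

88.6%


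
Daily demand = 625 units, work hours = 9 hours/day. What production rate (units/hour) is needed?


Formula: Production Rate = Daily Demand / Available Hours
Rate = 625 units/day / 9 hours/day
Rate = 69.4 units/hour

69.4 units/hour


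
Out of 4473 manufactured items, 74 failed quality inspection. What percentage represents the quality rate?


Formula: Quality Rate = Good Pieces / Total Pieces * 100
Good pieces = 4473 - 74 = 4399
QR = 4399 / 4473 * 100 = 98.3%

98.3%


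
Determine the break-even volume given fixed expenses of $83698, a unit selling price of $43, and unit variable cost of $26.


Formula: BEQ = Fixed Costs / (Price - Variable Cost)
Contribution margin = $43 - $26 = $17/unit
BEQ = ceil($83698 / $17/unit) = ceil(4923.41) = 4924 units

4924 units


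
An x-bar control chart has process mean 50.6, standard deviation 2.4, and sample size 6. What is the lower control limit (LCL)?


LCL = 50.6 - 3 * 2.4 / sqrt(6)

47.66


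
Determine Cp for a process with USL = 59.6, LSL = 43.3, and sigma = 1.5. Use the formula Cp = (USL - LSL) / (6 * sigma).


Cp = (59.6 - 43.3) / (6 * 1.5)

1.81


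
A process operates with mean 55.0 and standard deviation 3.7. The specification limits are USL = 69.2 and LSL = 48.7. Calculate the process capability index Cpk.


Cpu = (69.2 - 55.0) / (3 * 3.7) = 1.28
Cpl = (55.0 - 48.7) / (3 * 3.7) = 0.57
Cpk = min(1.28, 0.57) = 0.57

0.57


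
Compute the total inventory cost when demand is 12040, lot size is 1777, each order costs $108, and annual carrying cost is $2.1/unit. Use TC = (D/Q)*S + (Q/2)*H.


TC = 12040/1777 * 108 + 1777/2 * 2.1

$2597.60


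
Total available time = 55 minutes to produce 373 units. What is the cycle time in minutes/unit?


Formula: CT = Available Time / Number of Units
CT = 55 min / 373 units
CT = 0.15 min/unit

0.15 min/unit


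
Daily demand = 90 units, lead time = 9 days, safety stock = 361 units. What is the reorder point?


Formula: ROP = (Daily Demand * Lead Time) + Safety Stock
Demand during lead time = 90 * 9 = 810 units
ROP = 810 + 361 = 1171 units

1171 units


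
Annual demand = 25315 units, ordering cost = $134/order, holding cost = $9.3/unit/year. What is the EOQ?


Formula: EOQ = sqrt(2 * D * S / H)
Numerator: 2 * 25315 * 134 = 6784420
2DS/H = 6784420 / 9.3 = 729507.5
EOQ = sqrt(729507.5) = 854.1 units

854.1 units


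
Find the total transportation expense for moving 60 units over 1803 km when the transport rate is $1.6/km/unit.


TC = dist * cost * units = 1803 * 1.6 * 60 = $173088.00

$173088.00


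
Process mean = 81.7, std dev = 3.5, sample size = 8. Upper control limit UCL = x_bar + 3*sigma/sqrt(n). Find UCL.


UCL = 81.7 + 3 * 3.5 / sqrt(8)

85.41


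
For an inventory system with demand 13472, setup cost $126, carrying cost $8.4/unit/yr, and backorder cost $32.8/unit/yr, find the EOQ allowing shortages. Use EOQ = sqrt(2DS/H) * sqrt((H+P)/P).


Formula: EOQ* = sqrt(2DS/H) * sqrt((H+P)/P)
Base EOQ = sqrt(2*13472*126/8.4) = 635.74 units
Correction = sqrt((8.4+32.8)/32.8) = 1.12076
EOQ* = 635.74 * 1.12076 = 712.5 units

712.5 units


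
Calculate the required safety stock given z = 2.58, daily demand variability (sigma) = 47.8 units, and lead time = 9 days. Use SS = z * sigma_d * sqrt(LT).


Formula: SS = z * sigma_d * sqrt(LT)
sqrt(LT) = sqrt(9) = 3.0
SS = 2.58 * 47.8 * 3.0
SS = 370.0 units

370.0 units


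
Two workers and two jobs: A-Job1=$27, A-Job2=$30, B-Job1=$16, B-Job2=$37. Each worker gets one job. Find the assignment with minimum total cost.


Option 1: A->1 + B->2 = $27 + $37 = $64
Option 2: A->2 + B->1 = $30 + $16 = $46
Min cost = min($64, $46) = $46

$46


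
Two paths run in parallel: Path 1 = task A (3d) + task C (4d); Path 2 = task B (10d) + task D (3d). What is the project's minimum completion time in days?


Path 1 = 3 + 4 = 7 days
Path 2 = 10 + 3 = 13 days
Duration = max(7, 13) = 13 days

13 days


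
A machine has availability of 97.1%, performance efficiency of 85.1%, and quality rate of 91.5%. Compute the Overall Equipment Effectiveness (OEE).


Formula: OEE = Availability * Performance * Quality / 10000
A * P = 97.1% * 85.1% / 100 = 82.63%
OEE = 82.63% * 91.5% / 100 = 75.6%

75.6%


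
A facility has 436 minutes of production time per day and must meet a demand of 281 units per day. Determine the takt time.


Formula: Takt Time = Available Production Time / Customer Demand
Takt = 436 min/day / 281 units/day
Takt = 1.55 min/unit

1.55 min/unit


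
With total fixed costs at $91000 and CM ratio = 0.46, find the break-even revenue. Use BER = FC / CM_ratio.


Formula: BER = Fixed Costs / Contribution Margin Ratio
BER = $91000 / 0.46
BER = $197826.09 (to the nearest cent)

$197826.09


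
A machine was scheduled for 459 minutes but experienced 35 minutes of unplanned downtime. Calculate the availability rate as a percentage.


Formula: Availability = (Planned Time - Downtime) / Planned Time * 100
Uptime = 459 - 35 = 424 min
Availability = 424 / 459 * 100 = 92.4%

92.4%


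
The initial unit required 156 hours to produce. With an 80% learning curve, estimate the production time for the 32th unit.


Formula: T_n = T_1 * (learning_rate)^(log2(n)) where learning_rate = rate/100
Doublings = log2(32) = 5
T_n = 156 * 0.8^5
T_n = 156 * 0.3277 = 51.1 hours

51.1 hours


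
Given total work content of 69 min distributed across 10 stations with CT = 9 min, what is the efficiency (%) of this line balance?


Formula: Efficiency = Sum of Task Times / (N_stations * CT) * 100
Total station capacity = 10 stations * 9 min = 90 min
Efficiency = 69 / 90 * 100 = 76.7%

76.7%


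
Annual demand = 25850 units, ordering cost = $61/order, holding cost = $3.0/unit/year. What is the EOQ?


Formula: EOQ = sqrt(2 * D * S / H)
Numerator: 2 * 25850 * 61 = 3153700
2DS/H = 3153700 / 3.0 = 1051233.3
EOQ = sqrt(1051233.3) = 1025.3 units

1025.3 units


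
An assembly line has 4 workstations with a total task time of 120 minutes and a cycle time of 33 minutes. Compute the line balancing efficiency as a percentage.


Formula: Efficiency = Sum of Task Times / (N_stations * CT) * 100
Total station capacity = 4 stations * 33 min = 132 min
Efficiency = 120 / 132 * 100 = 90.9%

90.9%


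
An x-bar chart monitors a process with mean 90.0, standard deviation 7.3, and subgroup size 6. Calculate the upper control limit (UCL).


UCL = 90.0 + 3 * 7.3 / sqrt(6)

98.94


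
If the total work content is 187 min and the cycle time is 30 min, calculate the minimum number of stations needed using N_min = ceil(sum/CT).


Formula: N_min = ceil(Sum of Task Times / Cycle Time)
N_min = ceil(187 min / 30 min) = ceil(6.2333)
N_min = 7 stations

7
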